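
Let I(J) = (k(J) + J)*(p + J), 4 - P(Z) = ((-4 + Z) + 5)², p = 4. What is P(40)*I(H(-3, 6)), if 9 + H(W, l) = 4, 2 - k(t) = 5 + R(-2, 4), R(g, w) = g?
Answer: -10062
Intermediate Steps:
P(Z) = 4 - (1 + Z)² (P(Z) = 4 - ((-4 + Z) + 5)² = 4 - (1 + Z)²)
k(t) = -1 (k(t) = 2 - (5 - 2) = 2 - 1*3 = 2 - 3 = -1)
H(W, l) = -5 (H(W, l) = -9 + 4 = -5)
I(J) = (-1 + J)*(4 + J)
P(40)*I(H(-3, 6)) = (4 - (1 + 40)²)*(-4 + (-5)² + 3*(-5)) = (4 - 1*41²)*(-4 + 25 - 15) = (4 - 1*1681)*6 = (4 - 1681)*6 = -1677*6 = -10062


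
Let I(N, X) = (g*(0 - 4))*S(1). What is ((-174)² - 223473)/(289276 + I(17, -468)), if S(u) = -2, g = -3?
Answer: -193197/289252 ≈ -0.66792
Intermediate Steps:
I(N, X) = -24 (I(N, X) = -3*(0 - 4)*(-2) = -3*(-4)*(-2) = 12*(-2) = -24)
((-174)² - 223473)/(289276 + I(17, -468)) = ((-174)² - 223473)/(289276 - 24) = (30276 - 223473)/289252 = -193197*1/289252 = -193197/289252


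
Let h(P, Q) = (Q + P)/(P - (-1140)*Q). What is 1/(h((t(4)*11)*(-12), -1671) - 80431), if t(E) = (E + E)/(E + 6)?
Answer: -3175076/255374534795 ≈ -1.2433e-5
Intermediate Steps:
t(E) = 2*E/(6 + E) (t(E) = (2*E)/(6 + E) = 2*E/(6 + E))
h(P, Q) = (P + Q)/(P + 1140*Q)
1/(h((t(4)*11)*(-12), -1671) - 80431) = 1/((((2*4/(6 + 4))*11)*(-12) - 1671)/(((2*4/(6 + 4))*11)*(-12) + 1140*(-1671)) - 80431) = 1/((((2*4/10)*11)*(-12) - 1671)/(((2*4/10)*11)*(-12) - 1904940) - 80431) = 1/((((2*4*(1/10))*11)*(-12) - 1671)/(((2*4*(1/10))*11)*(-12) - 1904940) - 80431) = 1/((((4/5)*11)*(-12) - 1671)/(((4/5)*11)*(-12) - 1904940) - 80431) = 1/(((44/5)*(-12) - 1671)/((44/5)*(-12) - 1904940) - 80431) = 1/((-528/5 - 1671)/(-528/5 - 1904940) - 80431) = 1/(-8883/5/(-9525228/5) - 80431) = 1/(-5/9525228*(-8883/5) - 80431) = 1/(2961/3175076 - 80431) = 1/(-255374534795/3175076) = -3175076/255374534795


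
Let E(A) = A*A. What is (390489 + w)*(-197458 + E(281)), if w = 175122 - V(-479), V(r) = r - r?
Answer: -67023206667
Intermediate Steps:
V(r) = 0
E(A) = A**2
w = 175122 (w = 175122 - 1*0 = 175122 + 0 = 175122)
(390489 + w)*(-197458 + E(281)) = (390489 + 175122)*(-197458 + 281**2) = 565611*(-197458 + 78961) = 565611*(-118497) = -67023206667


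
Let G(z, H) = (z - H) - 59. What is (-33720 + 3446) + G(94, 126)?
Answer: -30365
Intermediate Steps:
G(z, H) = -59 + z - H
(-33720 + 3446) + G(94, 126) = (-33720 + 3446) + (-59 + 94 - 1*126) = -30274 + (-59 + 94 - 126) = -30274 - 91 = -30365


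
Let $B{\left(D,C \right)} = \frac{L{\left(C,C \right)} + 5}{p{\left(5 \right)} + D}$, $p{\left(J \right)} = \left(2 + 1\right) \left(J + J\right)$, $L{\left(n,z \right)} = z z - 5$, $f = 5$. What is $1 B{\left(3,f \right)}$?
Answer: $\frac{25}{33} \approx 0.75758$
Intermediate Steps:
$L{\left(n,z \right)} = -5 + z^{2}$ ($L{\left(n,z \right)} = z^{2} - 5 = -5 + z^{2}$)
$p{\left(J \right)} = 6 J$ ($p{\left(J \right)} = 3 \cdot 2 J = 6 J$)
$B{\left(D,C \right)} = \frac{C^{2}}{30 + D}$ ($B{\left(D,C \right)} = \frac{\left(-5 + C^{2}\right) + 5}{6 \cdot 5 + D} = \frac{C^{2}}{30 + D}$)
$1 B{\left(3,f \right)} = 1 \frac{5^{2}}{30 + 3} = 1 \cdot \frac{25}{33} = \frac{25}{33}$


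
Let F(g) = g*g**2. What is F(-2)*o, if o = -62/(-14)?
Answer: -248/7 ≈ -35.429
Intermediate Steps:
o = 31/7 (o = -62*(-1/14) = 31/7 ≈ 4.4286)
F(g) = g**3
F(-2)*o = (-2)**3*(31/7) = -8*31/7 = -248/7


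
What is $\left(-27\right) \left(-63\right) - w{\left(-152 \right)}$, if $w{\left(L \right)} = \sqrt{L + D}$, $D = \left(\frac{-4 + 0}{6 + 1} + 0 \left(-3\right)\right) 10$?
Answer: $1701 - \frac{4 i \sqrt{483}}{7} \approx 1701.0 - 12.558 i$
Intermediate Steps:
$D = - \frac{40}{7}$ ($D = \left(- \frac{4}{7} + 0\right) 10 = \left(- \frac{4}{7}\right) 10 = - \frac{40}{7} \approx -5.7143$)
$w{\left(L \right)} = \sqrt{- \frac{40}{7} + L}$ ($w{\left(L \right)} = \sqrt{L - \frac{40}{7}} = \sqrt{- \frac{40}{7} + L}$)
$\left(-27\right) \left(-63\right) - w{\left(-152 \right)} = \left(-27\right) \left(-63\right) - \frac{\sqrt{-280 + 49 \left(-152\right)}}{7} = 1701 - \frac{\sqrt{-280 - 7448}}{7} = 1701 - \frac{\sqrt{-7728}}{7} = 1701 - \frac{4 i \sqrt{483}}{7}$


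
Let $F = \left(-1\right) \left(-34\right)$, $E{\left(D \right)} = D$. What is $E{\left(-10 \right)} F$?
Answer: $-340$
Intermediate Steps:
$F = 34$
$E{\left(-10 \right)} F = \left(-10\right) 34 = -340$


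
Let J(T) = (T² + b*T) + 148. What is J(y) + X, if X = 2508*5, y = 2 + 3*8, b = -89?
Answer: 11050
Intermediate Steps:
y = 26 (y = 2 + 24 = 26)
J(T) = 148 + T² - 89*T (J(T) = (T² - 89*T) + 148 = 148 + T² - 89*T)
X = 12540
J(y) + X = (148 + 26² - 89*26) + 12540 = (148 + 676 - 2314) + 12540 = -1490 + 12540 = 11050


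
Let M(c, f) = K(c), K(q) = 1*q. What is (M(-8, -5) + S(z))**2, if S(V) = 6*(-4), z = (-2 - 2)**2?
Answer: 1024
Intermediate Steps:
K(q) = q
M(c, f) = c
z = 16 (z = (-4)**2 = 16)
S(V) = -24
(M(-8, -5) + S(z))**2 = (-8 - 24)**2 = (-32)**2 = 1024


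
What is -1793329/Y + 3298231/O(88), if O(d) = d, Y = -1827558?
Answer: 3013933131425/80412552 ≈ 37481.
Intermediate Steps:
-1793329/Y + 3298231/O(88) = -1793329/(-1827558) + 3298231/88 = -1793329*(-1/1827558) + 3298231*(1/88) = 1793329/1827558 + 3298231/88 = 3013933131425/80412552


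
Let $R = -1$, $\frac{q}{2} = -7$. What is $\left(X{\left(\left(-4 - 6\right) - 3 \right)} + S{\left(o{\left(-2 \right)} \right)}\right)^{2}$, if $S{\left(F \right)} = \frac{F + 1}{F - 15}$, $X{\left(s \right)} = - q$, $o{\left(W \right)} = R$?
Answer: $196$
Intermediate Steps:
$q = -14$ ($q = 2 \left(-7\right) = -14$)
$o{\left(W \right)} = -1$
$X{\left(s \right)} = 14$ ($X{\left(s \right)} = \left(-1\right) \left(-14\right) = 14$)
$S{\left(F \right)} = \frac{1 + F}{-15 + F}$
$\left(X{\left(\left(-4 - 6\right) - 3 \right)} + S{\left(o{\left(-2 \right)} \right)}\right)^{2} = \left(14 + \frac{1 - 1}{-15 - 1}\right)^{2} = \left(14 + \frac{1}{-16} \cdot 0\right)^{2} = \left(14 - 0\right)^{2} = \left(14 + 0\right)^{2} = 14^{2} = 196$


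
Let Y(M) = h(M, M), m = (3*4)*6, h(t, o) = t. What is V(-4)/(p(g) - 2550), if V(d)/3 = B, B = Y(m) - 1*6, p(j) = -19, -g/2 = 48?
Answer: -198/2569 ≈ -0.077073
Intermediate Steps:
g = -96 (g = -2*48 = -96)
m = 72 (m = 12*6 = 72)
Y(M) = M
B = 66 (B = 72 - 1*6 = 72 - 6 = 66)
V(d) = 198 (V(d) = 3*66 = 198)
V(-4)/(p(g) - 2550) = 198/(-19 - 2550) = 198/(-2569) = 198*(-1/2569) = -198/2569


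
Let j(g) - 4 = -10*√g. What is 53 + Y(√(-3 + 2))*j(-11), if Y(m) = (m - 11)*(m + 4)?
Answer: -127 - 28*I - √11*(70 - 450*I) ≈ -359.16 + 1464.5*I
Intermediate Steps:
j(g) = 4 - 10*√g
Y(m) = (-11 + m)*(4 + m)
53 + Y(√(-3 + 2))*j(-11) = 53 + (-44 + (√(-3 + 2))² - 7*√(-3 + 2))*(4 - 10*I*√11) = 53 + (-44 + (√(-1))² - 7*I)*(4 - 10*I*√11) = 53 + (-44 + I² - 7*I)*(4 - 10*I*√11) = 53 + (-44 - 1 - 7*I)*(4 - 10*I*√11) = 53 + (-45 - 7*I)*(4 - 10*I*√11)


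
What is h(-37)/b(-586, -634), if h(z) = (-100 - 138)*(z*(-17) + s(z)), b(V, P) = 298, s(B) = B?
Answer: -70448/149 ≈ -472.81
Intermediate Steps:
h(z) = 3808*z (h(z) = (-100 - 138)*(z*(-17) + z) = -238*(-17*z + z) = -(-3808)*z = 3808*z)
h(-37)/b(-586, -634) = (3808*(-37))/298 = -140896*1/298 = -70448/149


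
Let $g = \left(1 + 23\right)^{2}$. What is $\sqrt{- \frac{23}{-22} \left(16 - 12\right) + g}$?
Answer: $\frac{\sqrt{70202}}{11} \approx 24.087$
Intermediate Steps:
$g = 576$ ($g = 24^{2} = 576$)
$\sqrt{- \frac{23}{-22} \left(16 - 12\right) + g} = \sqrt{- \frac{23}{-22} \left(16 - 12\right) + 576} = \sqrt{\left(-23\right) \left(- \frac{1}{22}\right) 4 + 576} = \sqrt{\frac{23}{22} \cdot 4 + 576} = \sqrt{\frac{46}{11} + 576} = \sqrt{\frac{6382}{11}} = \frac{\sqrt{70202}}{11}$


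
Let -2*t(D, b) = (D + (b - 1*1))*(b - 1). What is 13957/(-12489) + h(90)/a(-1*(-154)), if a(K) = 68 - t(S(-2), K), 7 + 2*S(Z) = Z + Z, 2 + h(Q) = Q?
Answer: -629349371/567088023 ≈ -1.1098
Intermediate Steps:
h(Q) = -2 + Q
S(Z) = -7/2 + Z (S(Z) = -7/2 + (Z + Z)/2 = -7/2 + (2*Z)/2 = -7/2 + Z)
t(D, b) = -(-1 + b)*(-1 + D + b)/2 (t(D, b) = -(D + (b - 1*1))*(b - 1)/2 = -(D + (b - 1))*(-1 + b)/2 = -(D + (-1 + b))*(-1 + b)/2 = -(-1 + D + b)*(-1 + b)/2 = -(-1 + b)*(-1 + D + b)/2)
a(K) = 285/4 + K²/2 - 15*K/4 (a(K) = 68 - (-½ + K + (-7/2 - 2)/2 - K²/2 - (-7/2 - 2)*K/2) = 68 - (-½ + K + (½)*(-11/2) - K²/2 - ½*(-11/2)*K) = 68 - (-½ + K - 11/4 - K²/2 + 11*K/4) = 68 - (-13/4 - K²/2 + 15*K/4) = 68 + (13/4 + K²/2 - 15*K/4) = 285/4 + K²/2 - 15*K/4)
13957/(-12489) + h(90)/a(-1*(-154)) = 13957/(-12489) + (-2 + 90)/(285/4 + (-1*(-154))²/2 - (-15)*(-154)/4) = 13957*(-1/12489) + 88/(285/4 + (½)*154² - 15/4*154) = -13957/12489 + 88/(285/4 + (½)*23716 - 1155/2) = -13957/12489 + 88/(285/4 + 11858 - 1155/2) = -13957/12489 + 88/(45407/4) = -13957/12489 + 88*(4/45407) = -13957/12489 + 352/45407 = -629349371/567088023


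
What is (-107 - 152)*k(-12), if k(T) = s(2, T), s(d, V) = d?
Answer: -518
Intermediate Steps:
k(T) = 2
(-107 - 152)*k(-12) = (-107 - 152)*2 = -259*2 = -518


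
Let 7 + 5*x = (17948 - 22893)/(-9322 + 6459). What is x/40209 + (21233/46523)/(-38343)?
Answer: -13050086693633/342252927508369605 ≈ -3.8130e-5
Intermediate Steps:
x = -15096/14315 (x = -7/5 + ((17948 - 22893)/(-9322 + 6459))/5 = -7/5 + (-4945/(-2863))/5 = -7/5 + (-4945*(-1/2863))/5 = -7/5 + (⅕)*(4945/2863) = -7/5 + 989/2863 = -15096/14315 ≈ -1.0546)
x/40209 + (21233/46523)/(-38343) = -15096/14315/40209 + (21233/46523)/(-38343) = -15096/14315*1/40209 + (21233*(1/46523))*(-1/38343) = -5032/191863945 + (21233/46523)*(-1/38343) = -5032/191863945 - 21233/1783831389 = -13050086693633/342252927508369605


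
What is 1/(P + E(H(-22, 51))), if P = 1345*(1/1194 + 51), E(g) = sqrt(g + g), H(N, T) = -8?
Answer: 97793107350/6708228382060801 - 5702544*I/6708228382060801 ≈ 1.4578e-5 - 8.5008e-10*I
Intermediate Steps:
E(g) = sqrt(2)*sqrt(g) (E(g) = sqrt(2*g) = sqrt(2)*sqrt(g))
P = 81903775/1194 (P = 1345*(1/1194 + 51) = 1345*(60895/1194) = 81903775/1194 ≈ 68596.)
1/(P + E(H(-22, 51))) = 1/(81903775/1194 + sqrt(2)*sqrt(-8)) = 1/(81903775/1194 + sqrt(2)*(2*I*sqrt(2))) = 1/(81903775/1194 + 4*I) = 1425636*(81903775/1194 - 4*I)/6708228382060801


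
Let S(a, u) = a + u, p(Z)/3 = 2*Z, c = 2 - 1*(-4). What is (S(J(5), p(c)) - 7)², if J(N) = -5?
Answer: 576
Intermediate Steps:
c = 6 (c = 2 + 4 = 6)
p(Z) = 6*Z (p(Z) = 3*(2*Z) = 6*Z)
(S(J(5), p(c)) - 7)² = ((-5 + 6*6) - 7)² = ((-5 + 36) - 7)² = (31 - 7)² = 24² = 576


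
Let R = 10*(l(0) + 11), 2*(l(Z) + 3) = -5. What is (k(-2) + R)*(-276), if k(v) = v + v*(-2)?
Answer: -15732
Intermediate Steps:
l(Z) = -11/2 (l(Z) = -3 + (1/2)*(-5) = -3 - 5/2 = -11/2)
k(v) = -v (k(v) = v - 2*v = -v)
R = 55 (R = 10*(-11/2 + 11) = 10*(11/2) = 55)
(k(-2) + R)*(-276) = (-1*(-2) + 55)*(-276) = (2 + 55)*(-276) = 57*(-276) = -15732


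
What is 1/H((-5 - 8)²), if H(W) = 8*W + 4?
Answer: 1/1356 ≈ 0.00073746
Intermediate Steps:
H(W) = 4 + 8*W
1/H((-5 - 8)²) = 1/(4 + 8*(-5 - 8)²) = 1/(4 + 8*(-13)²) = 1/(4 + 8*169) = 1/(4 + 1352) = 1/1356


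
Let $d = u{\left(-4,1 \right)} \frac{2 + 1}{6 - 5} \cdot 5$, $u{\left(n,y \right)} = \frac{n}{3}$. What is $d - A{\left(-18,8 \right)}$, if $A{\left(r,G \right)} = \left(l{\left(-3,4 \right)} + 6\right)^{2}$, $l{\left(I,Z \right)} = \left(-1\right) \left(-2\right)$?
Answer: $-84$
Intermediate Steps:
$u{\left(n,y \right)} = \frac{n}{3}$ ($u{\left(n,y \right)} = n \frac{1}{3} = \frac{n}{3}$)
$l{\left(I,Z \right)} = 2$
$A{\left(r,G \right)} = 64$ ($A{\left(r,G \right)} = \left(2 + 6\right)^{2} = 8^{2} = 64$)
$d = -20$ ($d = \frac{1}{3} \left(-4\right) \frac{2 + 1}{6 - 5} \cdot 5 = - \frac{4 \cdot \frac{3}{1}}{3} \cdot 5 = - \frac{4 \cdot 3 \cdot 1}{3} \cdot 5 = \left(- \frac{4}{3}\right) 3 \cdot 5 = \left(-4\right) 5 = -20$)
$d - A{\left(-18,8 \right)} = -20 - 64 = -84$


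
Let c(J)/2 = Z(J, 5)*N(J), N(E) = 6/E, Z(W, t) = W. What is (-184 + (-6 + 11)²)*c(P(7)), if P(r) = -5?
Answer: -1908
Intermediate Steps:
c(J) = 12 (c(J) = 2*(J*(6/J)) = 2*6 = 12)
(-184 + (-6 + 11)²)*c(P(7)) = (-184 + (-6 + 11)²)*12 = (-184 + 5²)*12 = (-184 + 25)*12 = -159*12 = -1908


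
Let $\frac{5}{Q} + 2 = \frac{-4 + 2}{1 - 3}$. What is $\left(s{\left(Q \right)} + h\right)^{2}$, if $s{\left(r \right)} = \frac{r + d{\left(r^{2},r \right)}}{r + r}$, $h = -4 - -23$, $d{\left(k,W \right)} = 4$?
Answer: $\frac{36481}{100} \approx 364.81$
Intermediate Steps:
$Q = -5$ ($Q = \frac{5}{-2 + \frac{-4 + 2}{1 - 3}} = \frac{5}{-2 - \frac{2}{-2}} = \frac{5}{-2 - -1} = \frac{5}{-2 + 1} = \frac{5}{-1} = 5 \left(-1\right) = -5$)
$h = 19$ ($h = -4 + 23 = 19$)
$s{\left(r \right)} = \frac{4 + r}{2 r}$ ($s{\left(r \right)} = \frac{r + 4}{r + r} = \frac{4 + r}{2 r}$)
$\left(s{\left(Q \right)} + h\right)^{2} = \left(\frac{4 - 5}{2 \left(-5\right)} + 19\right)^{2} = \left(\frac{1}{2} \left(- \frac{1}{5}\right) \left(-1\right) + 19\right)^{2} = \left(\frac{1}{10} + 19\right)^{2} = \left(\frac{191}{10}\right)^{2} = \frac{36481}{100}$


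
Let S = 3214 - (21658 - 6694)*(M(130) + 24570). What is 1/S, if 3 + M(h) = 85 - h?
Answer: -1/366943994 ≈ -2.7252e-9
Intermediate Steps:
M(h) = 82 - h (M(h) = -3 + (85 - h) = 82 - h)
S = -366943994 (S = 3214 - (21658 - 6694)*((82 - 1*130) + 24570) = 3214 - 14964*((82 - 130) + 24570) = 3214 - 14964*(-48 + 24570) = 3214 - 14964*24522 = 3214 - 1*366947208 = 3214 - 366947208 = -366943994)
1/S = 1/(-366943994) = -1/366943994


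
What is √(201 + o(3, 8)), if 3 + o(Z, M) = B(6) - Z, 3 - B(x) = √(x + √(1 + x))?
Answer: √(198 - √(6 + √7)) ≈ 13.966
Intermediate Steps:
B(x) = 3 - √(x + √(1 + x))
o(Z, M) = -Z - √(6 + √7) (o(Z, M) = -3 + ((3 - √(6 + √(1 + 6))) - Z) = -3 + ((3 - √(6 + √7)) - Z) = -3 + (3 - Z - √(6 + √7)) = -Z - √(6 + √7))
√(201 + o(3, 8)) = √(201 + (-1*3 - √(6 + √7))) = √(201 + (-3 - √(6 + √7))) = √(198 - √(6 + √7))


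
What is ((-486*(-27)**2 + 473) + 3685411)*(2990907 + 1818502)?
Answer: 16022978930310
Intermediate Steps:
((-486*(-27)**2 + 473) + 3685411)*(2990907 + 1818502) = ((-486*729 + 473) + 3685411)*4809409 = ((-354294 + 473) + 3685411)*4809409 = (-353821 + 3685411)*4809409 = 3331590*4809409 = 16022978930310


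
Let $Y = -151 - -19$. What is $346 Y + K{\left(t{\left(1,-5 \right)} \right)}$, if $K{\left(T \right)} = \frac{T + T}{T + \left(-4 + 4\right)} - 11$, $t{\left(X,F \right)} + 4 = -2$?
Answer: $-45681$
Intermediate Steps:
$t{\left(X,F \right)} = -6$ ($t{\left(X,F \right)} = -4 - 2 = -6$)
$K{\left(T \right)} = -9$ ($K{\left(T \right)} = \frac{2 T}{T + 0} - 11 = \frac{2 T}{T} - 11 = 2 - 11 = -9$)
$Y = -132$ ($Y = -151 + 19 = -132$)
$346 Y + K{\left(t{\left(1,-5 \right)} \right)} = 346 \left(-132\right) - 9 = -45672 - 9 = -45681$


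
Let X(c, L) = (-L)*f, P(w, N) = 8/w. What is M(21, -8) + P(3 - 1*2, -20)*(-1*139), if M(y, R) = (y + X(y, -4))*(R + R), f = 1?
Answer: -1512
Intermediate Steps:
X(c, L) = -L (X(c, L) = -L*1 = -L)
M(y, R) = 2*R*(4 + y) (M(y, R) = (y - 1*(-4))*(R + R) = (y + 4)*(2*R) = (4 + y)*(2*R) = 2*R*(4 + y))
M(21, -8) + P(3 - 1*2, -20)*(-1*139) = 2*(-8)*(4 + 21) + (8/(3 - 1*2))*(-1*139) = 2*(-8)*25 + (8/(3 - 2))*(-139) = -400 + (8/1)*(-139) = -400 + (8*1)*(-139) = -400 + 8*(-139) = -400 - 1112 = -1512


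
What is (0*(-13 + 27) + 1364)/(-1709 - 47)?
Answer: -341/439 ≈ -0.77677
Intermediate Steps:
(0*(-13 + 27) + 1364)/(-1709 - 47) = (0*14 + 1364)/(-1756) = (0 + 1364)*(-1/1756) = 1364*(-1/1756) = -341/439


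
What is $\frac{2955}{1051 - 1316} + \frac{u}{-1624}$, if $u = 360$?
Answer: $- \frac{122358}{10759} \approx -11.373$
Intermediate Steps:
$\frac{2955}{1051 - 1316} + \frac{u}{-1624} = \frac{2955}{1051 - 1316} + \frac{360}{-1624} = \frac{2955}{-265} + 360 \left(- \frac{1}{1624}\right) = 2955 \left(- \frac{1}{265}\right) - \frac{45}{203} = - \frac{591}{53} - \frac{45}{203} = - \frac{122358}{10759}$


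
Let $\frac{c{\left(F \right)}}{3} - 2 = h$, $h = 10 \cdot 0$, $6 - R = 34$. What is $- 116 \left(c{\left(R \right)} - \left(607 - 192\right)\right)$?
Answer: $47444$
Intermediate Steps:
$R = -28$ ($R = 6 - 34 = -28$)
$h = 0$
$c{\left(F \right)} = 6$ ($c{\left(F \right)} = 6 + 3 \cdot 0 = 6 + 0 = 6$)
$- 116 \left(c{\left(R \right)} - \left(607 - 192\right)\right) = - 116 \left(6 - \left(607 - 192\right)\right) = - 116 \left(6 - 415\right) = \left(-116\right) \left(-409\right) = 47444$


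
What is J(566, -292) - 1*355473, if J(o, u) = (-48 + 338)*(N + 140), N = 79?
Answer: -291963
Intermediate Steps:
J(o, u) = 63510 (J(o, u) = (-48 + 338)*(79 + 140) = 290*219 = 63510)
J(566, -292) - 1*355473 = 63510 - 1*355473 = 63510 - 355473 = -291963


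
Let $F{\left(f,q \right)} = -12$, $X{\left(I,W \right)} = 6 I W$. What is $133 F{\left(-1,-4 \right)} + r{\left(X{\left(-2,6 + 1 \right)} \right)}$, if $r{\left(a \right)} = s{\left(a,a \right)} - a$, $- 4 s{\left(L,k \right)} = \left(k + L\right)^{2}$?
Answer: $-8568$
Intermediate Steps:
$s{\left(L,k \right)} = - \frac{\left(L + k\right)^{2}}{4}$ ($s{\left(L,k \right)} = - \frac{\left(k + L\right)^{2}}{4} = - \frac{\left(L + k\right)^{2}}{4}$)
$X{\left(I,W \right)} = 6 I W$
$r{\left(a \right)} = - a - a^{2}$ ($r{\left(a \right)} = - \frac{\left(a + a\right)^{2}}{4} - a = - \frac{\left(2 a\right)^{2}}{4} - a = - \frac{4 a^{2}}{4} - a = - a^{2} - a = - a - a^{2}$)
$133 F{\left(-1,-4 \right)} + r{\left(X{\left(-2,6 + 1 \right)} \right)} = 133 \left(-12\right) + 6 \left(-2\right) \left(6 + 1\right) \left(-1 - 6 \left(-2\right) \left(6 + 1\right)\right) = -1596 + 6 \left(-2\right) 7 \left(-1 - 6 \left(-2\right) 7\right) = -1596 - 84 \left(-1 - -84\right) = -1596 - 84 \left(-1 + 84\right) = -1596 - 6972 = -8568$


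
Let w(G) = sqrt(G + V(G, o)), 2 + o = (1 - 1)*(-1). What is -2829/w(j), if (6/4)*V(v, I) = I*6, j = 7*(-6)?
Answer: 2829*I*sqrt(2)/10 ≈ 400.08*I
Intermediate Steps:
j = -42
o = -2 (o = -2 + (1 - 1)*(-1) = -2 + 0*(-1) = -2 + 0 = -2)
V(v, I) = 4*I (V(v, I) = 2*(I*6)/3 = 2*(6*I)/3 = 4*I)
w(G) = sqrt(-8 + G) (w(G) = sqrt(G + 4*(-2)) = sqrt(G - 8) = sqrt(-8 + G))
-2829/w(j) = -2829/sqrt(-8 - 42) = -2829*(-I*sqrt(2)/10) = -(-2829)*I*sqrt(2)/10 = 2829*I*sqrt(2)/10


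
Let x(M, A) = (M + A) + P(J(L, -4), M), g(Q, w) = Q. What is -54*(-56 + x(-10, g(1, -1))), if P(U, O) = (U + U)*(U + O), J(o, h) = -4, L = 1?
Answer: -2538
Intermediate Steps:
P(U, O) = 2*U*(O + U) (P(U, O) = (2*U)*(O + U) = 2*U*(O + U))
x(M, A) = 32 + A - 7*M (x(M, A) = (M + A) + 2*(-4)*(M - 4) = (A + M) + 2*(-4)*(-4 + M) = (A + M) + (32 - 8*M) = 32 + A - 7*M)
-54*(-56 + x(-10, g(1, -1))) = -54*(-56 + (32 + 1 - 7*(-10))) = -54*(-56 + (32 + 1 + 70)) = -54*(-56 + 103) = -54*47 = -2538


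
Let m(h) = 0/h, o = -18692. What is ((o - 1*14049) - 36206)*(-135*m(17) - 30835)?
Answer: 2125980745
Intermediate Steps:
m(h) = 0
((o - 1*14049) - 36206)*(-135*m(17) - 30835) = ((-18692 - 1*14049) - 36206)*(-135*0 - 30835) = ((-18692 - 14049) - 36206)*(0 - 30835) = (-32741 - 36206)*(-30835) = -68947*(-30835) = 2125980745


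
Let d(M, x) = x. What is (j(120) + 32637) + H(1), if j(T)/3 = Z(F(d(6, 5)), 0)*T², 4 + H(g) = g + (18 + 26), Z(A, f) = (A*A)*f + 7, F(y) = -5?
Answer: 335078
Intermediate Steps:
Z(A, f) = 7 + f*A² (Z(A, f) = A²*f + 7 = f*A² + 7 = 7 + f*A²)
H(g) = 40 + g (H(g) = -4 + (g + (18 + 26)) = -4 + (g + 44) = -4 + (44 + g) = 40 + g)
j(T) = 21*T² (j(T) = 3*((7 + 0*(-5)²)*T²) = 3*((7 + 0*25)*T²) = 3*((7 + 0)*T²) = 3*(7*T²) = 21*T²)
(j(120) + 32637) + H(1) = (21*120² + 32637) + (40 + 1) = (21*14400 + 32637) + 41 = (302400 + 32637) + 41 = 335037 + 41 = 335078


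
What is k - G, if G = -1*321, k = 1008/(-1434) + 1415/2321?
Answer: 178013056/554719 ≈ 320.91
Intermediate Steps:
k = -51743/554719 (k = 1008*(-1/1434) + 1415*(1/2321) = -168/239 + 1415/2321 = -51743/554719 ≈ -0.093278)
G = -321
k - G = -51743/554719 - 1*(-321) = -51743/554719 + 321 = 178013056/554719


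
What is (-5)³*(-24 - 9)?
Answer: 4125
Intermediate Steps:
(-5)³*(-24 - 9) = -125*(-33) = 4125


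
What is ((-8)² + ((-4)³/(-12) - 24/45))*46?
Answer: 15824/5 ≈ 3164.8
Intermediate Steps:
((-8)² + ((-4)³/(-12) - 24/45))*46 = (64 + (-64*(-1/12) - 24*1/45))*46 = (64 + (16/3 - 8/15))*46 = (64 + 24/5)*46 = (344/5)*46 = 15824/5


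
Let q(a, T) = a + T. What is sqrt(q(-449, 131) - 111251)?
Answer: I*sqrt(111569) ≈ 334.02*I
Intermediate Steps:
q(a, T) = T + a
sqrt(q(-449, 131) - 111251) = sqrt((131 - 449) - 111251) = sqrt(-318 - 111251) = sqrt(-111569) = I*sqrt(111569)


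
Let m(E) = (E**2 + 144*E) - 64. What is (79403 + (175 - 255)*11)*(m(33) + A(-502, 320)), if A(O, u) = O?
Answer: 414208825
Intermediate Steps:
m(E) = -64 + E**2 + 144*E
(79403 + (175 - 255)*11)*(m(33) + A(-502, 320)) = (79403 + (175 - 255)*11)*((-64 + 33**2 + 144*33) - 502) = (79403 - 80*11)*((-64 + 1089 + 4752) - 502) = (79403 - 880)*(5777 - 502) = 78523*5275 = 414208825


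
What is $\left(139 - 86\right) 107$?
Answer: $5671$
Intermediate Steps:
$\left(139 - 86\right) 107 = 53 \cdot 107 = 5671$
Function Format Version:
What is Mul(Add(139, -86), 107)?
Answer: 5671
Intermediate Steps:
Mul(Add(139, -86), 107) = Mul(53, 107) = 5671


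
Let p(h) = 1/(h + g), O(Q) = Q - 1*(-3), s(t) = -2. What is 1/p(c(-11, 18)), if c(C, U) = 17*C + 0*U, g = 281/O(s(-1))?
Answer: 94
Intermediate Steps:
O(Q) = 3 + Q (O(Q) = Q + 3 = 3 + Q)
g = 281 (g = 281/(3 - 2) = 281/1 = 281*1 = 281)
c(C, U) = 17*C (c(C, U) = 17*C + 0 = 17*C)
p(h) = 1/(281 + h) (p(h) = 1/(h + 281) = 1/(281 + h))
1/p(c(-11, 18)) = 1/(1/(281 + 17*(-11))) = 1/(1/(281 - 187)) = 1/(1/94) = 94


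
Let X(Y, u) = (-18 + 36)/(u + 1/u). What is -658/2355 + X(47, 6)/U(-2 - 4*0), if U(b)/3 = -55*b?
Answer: -259328/958485 ≈ -0.27056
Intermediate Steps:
X(Y, u) = 18/(u + 1/u)
U(b) = -165*b (U(b) = 3*(-55*b) = -165*b)
-658/2355 + X(47, 6)/U(-2 - 4*0) = -658/2355 + (18*6/(1 + 6**2))/((-165*(-2 - 4*0))) = -658*1/2355 + (18*6/(1 + 36))/((-165*(-2 + 0))) = -658/2355 + (18*6/37)/((-165*(-2))) = -658/2355 + (18*6*(1/37))/330 = -658/2355 + (108/37)*(1/330) = -658/2355 + 18/2035 = -259328/958485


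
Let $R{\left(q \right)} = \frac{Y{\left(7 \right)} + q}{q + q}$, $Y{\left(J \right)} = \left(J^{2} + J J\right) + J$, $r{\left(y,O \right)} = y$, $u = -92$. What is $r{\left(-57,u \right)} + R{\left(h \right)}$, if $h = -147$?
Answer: $- \frac{398}{7} \approx -56.857$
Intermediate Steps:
$Y{\left(J \right)} = J + 2 J^{2}$ ($Y{\left(J \right)} = \left(J^{2} + J^{2}\right) + J = 2 J^{2} + J = J + 2 J^{2}$)
$R{\left(q \right)} = \frac{105 + q}{2 q}$ ($R{\left(q \right)} = \frac{7 \left(1 + 2 \cdot 7\right) + q}{q + q} = \frac{7 \left(1 + 14\right) + q}{2 q} = \left(7 \cdot 15 + q\right) \frac{1}{2 q} = \left(105 + q\right) \frac{1}{2 q} = \frac{105 + q}{2 q}$)
$r{\left(-57,u \right)} + R{\left(h \right)} = -57 + \frac{105 - 147}{2 \left(-147\right)} = -57 + \frac{1}{2} \left(- \frac{1}{147}\right) \left(-42\right) = -57 + \frac{1}{7} = - \frac{398}{7}$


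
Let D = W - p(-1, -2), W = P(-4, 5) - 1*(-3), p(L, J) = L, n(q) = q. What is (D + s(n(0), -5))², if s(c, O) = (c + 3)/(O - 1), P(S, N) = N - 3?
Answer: 121/4 ≈ 30.250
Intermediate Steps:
P(S, N) = -3 + N
s(c, O) = (3 + c)/(-1 + O)
W = 5 (W = (-3 + 5) - 1*(-3) = 2 + 3 = 5)
D = 6 (D = 5 - 1*(-1) = 5 + 1 = 6)
(D + s(n(0), -5))² = (6 + (3 + 0)/(-1 - 5))² = (6 + 3/(-6))² = (6 - ⅙*3)² = (6 - ½)² = (11/2)² = 121/4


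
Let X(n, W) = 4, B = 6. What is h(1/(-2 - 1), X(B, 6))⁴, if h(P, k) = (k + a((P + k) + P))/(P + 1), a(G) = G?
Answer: 14641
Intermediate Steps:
h(P, k) = (2*P + 2*k)/(1 + P) (h(P, k) = (k + ((P + k) + P))/(P + 1) = (k + (k + 2*P))/(1 + P) = (2*P + 2*k)/(1 + P))
h(1/(-2 - 1), X(B, 6))⁴ = (2*(1/(-2 - 1) + 4)/(1 + 1/(-2 - 1)))⁴ = (2*(1/(-3) + 4)/(1 + 1/(-3)))⁴ = (2*(-⅓ + 4)/(1 - ⅓))⁴ = (2*(11/3)/(⅔))⁴ = (2*(3/2)*(11/3))⁴ = 11⁴ = 14641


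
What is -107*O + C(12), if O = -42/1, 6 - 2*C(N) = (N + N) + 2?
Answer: 4484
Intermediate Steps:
C(N) = 2 - N (C(N) = 3 - ((N + N) + 2)/2 = 3 - (2*N + 2)/2 = 3 - (2 + 2*N)/2 = 3 + (-1 - N) = 2 - N)
O = -42 (O = -42*1 = -42)
-107*O + C(12) = -107*(-42) + (2 - 1*12) = 4494 + (2 - 12) = 4494 - 10 = 4484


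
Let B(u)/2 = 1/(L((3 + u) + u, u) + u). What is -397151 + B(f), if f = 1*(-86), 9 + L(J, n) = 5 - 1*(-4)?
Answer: -17077494/43 ≈ -3.9715e+5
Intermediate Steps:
L(J, n) = 0 (L(J, n) = -9 + (5 - 1*(-4)) = -9 + (5 + 4) = -9 + 9 = 0)
f = -86
B(u) = 2/u (B(u) = 2/(0 + u) = 2/u)
-397151 + B(f) = -397151 + 2/(-86) = -397151 + 2*(-1/86) = -397151 - 1/43 = -17077494/43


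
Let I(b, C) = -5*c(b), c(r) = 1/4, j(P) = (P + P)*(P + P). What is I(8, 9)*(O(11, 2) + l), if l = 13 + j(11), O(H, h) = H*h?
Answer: -2595/4 ≈ -648.75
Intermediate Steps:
j(P) = 4*P**2 (j(P) = (2*P)*(2*P) = 4*P**2)
c(r) = 1/4
I(b, C) = -5/4 (I(b, C) = -5*1/4 = -5/4)
l = 497 (l = 13 + 4*11**2 = 13 + 4*121 = 13 + 484 = 497)
I(8, 9)*(O(11, 2) + l) = -5*(11*2 + 497)/4 = -5*(22 + 497)/4 = -5/4*519 = -2595/4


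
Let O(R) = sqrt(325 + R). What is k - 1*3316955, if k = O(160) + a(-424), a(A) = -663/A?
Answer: -1406388257/424 + sqrt(485) ≈ -3.3169e+6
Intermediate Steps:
k = 663/424 + sqrt(485) (k = sqrt(325 + 160) - 663/(-424) = sqrt(485) - 663*(-1/424) = sqrt(485) + 663/424 = 663/424 + sqrt(485) ≈ 23.586)
k - 1*3316955 = (663/424 + sqrt(485)) - 1*3316955 = (663/424 + sqrt(485)) - 3316955 = -1406388257/424 + sqrt(485)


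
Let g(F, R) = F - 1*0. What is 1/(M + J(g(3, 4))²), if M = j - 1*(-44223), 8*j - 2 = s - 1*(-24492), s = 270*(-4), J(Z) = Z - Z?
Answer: 4/188599 ≈ 2.1209e-5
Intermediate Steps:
g(F, R) = F (g(F, R) = F + 0 = F)
J(Z) = 0
s = -1080
j = 11707/4 (j = ¼ + (-1080 - 1*(-24492))/8 = ¼ + (-1080 + 24492)/8 = ¼ + (⅛)*23412 = ¼ + 5853/2 = 11707/4 ≈ 2926.8)
M = 188599/4 (M = 11707/4 - 1*(-44223) = 11707/4 + 44223 = 188599/4 ≈ 47150.)
1/(M + J(g(3, 4))²) = 1/(188599/4 + 0²) = 1/(188599/4 + 0) = 1/(188599/4) = 4/188599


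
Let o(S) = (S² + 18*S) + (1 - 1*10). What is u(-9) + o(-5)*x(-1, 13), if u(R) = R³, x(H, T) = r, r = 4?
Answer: -1025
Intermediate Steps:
x(H, T) = 4
o(S) = -9 + S² + 18*S (o(S) = (S² + 18*S) + (1 - 10) = (S² + 18*S) - 9 = -9 + S² + 18*S)
u(-9) + o(-5)*x(-1, 13) = (-9)³ + (-9 + (-5)² + 18*(-5))*4 = -729 + (-9 + 25 - 90)*4 = -729 - 74*4 = -729 - 296 = -1025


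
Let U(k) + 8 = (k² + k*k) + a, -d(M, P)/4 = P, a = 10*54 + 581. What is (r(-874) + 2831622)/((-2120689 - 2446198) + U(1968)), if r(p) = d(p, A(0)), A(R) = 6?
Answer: 1415799/1590137 ≈ 0.89036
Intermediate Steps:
a = 1121 (a = 540 + 581 = 1121)
d(M, P) = -4*P
U(k) = 1113 + 2*k² (U(k) = -8 + ((k² + k*k) + 1121) = -8 + ((k² + k²) + 1121) = -8 + (2*k² + 1121) = -8 + (1121 + 2*k²) = 1113 + 2*k²)
r(p) = -24 (r(p) = -4*6 = -24)
(r(-874) + 2831622)/((-2120689 - 2446198) + U(1968)) = (-24 + 2831622)/((-2120689 - 2446198) + (1113 + 2*1968²)) = 2831598/(-4566887 + (1113 + 2*3873024)) = 2831598/(-4566887 + (1113 + 7746048)) = 2831598/(-4566887 + 7747161) = 2831598/3180274 = 2831598*(1/3180274) = 1415799/1590137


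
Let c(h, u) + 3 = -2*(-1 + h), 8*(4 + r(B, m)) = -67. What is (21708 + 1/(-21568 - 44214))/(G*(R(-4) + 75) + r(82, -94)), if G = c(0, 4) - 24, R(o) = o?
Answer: -5711982620/470308409 ≈ -12.145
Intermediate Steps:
r(B, m) = -99/8 (r(B, m) = -4 + (1/8)*(-67) = -4 - 67/8 = -99/8)
c(h, u) = -1 - 2*h (c(h, u) = -3 - 2*(-1 + h) = -3 + (2 - 2*h) = -1 - 2*h)
G = -25 (G = (-1 - 2*0) - 24 = (-1 + 0) - 24 = -1 - 24 = -25)
(21708 + 1/(-21568 - 44214))/(G*(R(-4) + 75) + r(82, -94)) = (21708 + 1/(-21568 - 44214))/(-25*(-4 + 75) - 99/8) = (21708 + 1/(-65782))/(-25*71 - 99/8) = (21708 - 1/65782)/(-1775 - 99/8) = 1427995655/(65782*(-14299/8)) = (1427995655/65782)*(-8/14299) = -5711982620/470308409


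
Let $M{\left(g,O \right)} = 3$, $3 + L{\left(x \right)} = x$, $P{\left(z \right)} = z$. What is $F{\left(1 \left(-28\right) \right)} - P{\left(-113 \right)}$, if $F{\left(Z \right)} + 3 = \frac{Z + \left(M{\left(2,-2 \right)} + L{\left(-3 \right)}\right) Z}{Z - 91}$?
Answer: $\frac{1862}{17} \approx 109.53$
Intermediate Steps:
$L{\left(x \right)} = -3 + x$
$F{\left(Z \right)} = -3 - \frac{2 Z}{-91 + Z}$ ($F{\left(Z \right)} = -3 + \frac{Z + \left(3 - 6\right) Z}{Z - 91} = -3 + \frac{Z + \left(3 - 6\right) Z}{-91 + Z} = -3 + \frac{Z - 3 Z}{-91 + Z} = -3 + \frac{\left(-2\right) Z}{-91 + Z} = -3 - \frac{2 Z}{-91 + Z}$)
$F{\left(1 \left(-28\right) \right)} - P{\left(-113 \right)} = \frac{273 - 5 \cdot 1 \left(-28\right)}{-91 + 1 \left(-28\right)} - -113 = \frac{273 - -140}{-91 - 28} + 113 = \frac{273 + 140}{-119} + 113 = \left(- \frac{1}{119}\right) 413 + 113 = - \frac{59}{17} + 113 = \frac{1862}{17}$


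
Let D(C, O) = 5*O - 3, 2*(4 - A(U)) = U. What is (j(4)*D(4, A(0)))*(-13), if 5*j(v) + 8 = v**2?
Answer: -1768/5 ≈ -353.60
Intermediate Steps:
A(U) = 4 - U/2
j(v) = -8/5 + v**2/5
D(C, O) = -3 + 5*O
(j(4)*D(4, A(0)))*(-13) = ((-8/5 + (1/5)*4**2)*(-3 + 5*(4 - 1/2*0)))*(-13) = ((-8/5 + (1/5)*16)*(-3 + 5*(4 + 0)))*(-13) = ((-8/5 + 16/5)*(-3 + 5*4))*(-13) = (8*(-3 + 20)/5)*(-13) = ((8/5)*17)*(-13) = (136/5)*(-13) = -1768/5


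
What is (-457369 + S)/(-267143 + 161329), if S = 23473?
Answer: 216948/52907 ≈ 4.1006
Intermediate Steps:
(-457369 + S)/(-267143 + 161329) = (-457369 + 23473)/(-267143 + 161329) = -433896/(-105814) = -433896*(-1/105814) = 216948/52907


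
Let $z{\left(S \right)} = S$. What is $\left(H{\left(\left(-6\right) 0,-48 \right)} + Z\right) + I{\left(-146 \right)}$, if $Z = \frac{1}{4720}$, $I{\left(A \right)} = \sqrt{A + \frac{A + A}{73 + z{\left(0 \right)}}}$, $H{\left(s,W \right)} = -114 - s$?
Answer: $- \frac{538079}{4720} + 5 i \sqrt{6} \approx -114.0 + 12.247 i$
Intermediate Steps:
$I{\left(A \right)} = \frac{5 \sqrt{219} \sqrt{A}}{73}$ ($I{\left(A \right)} = \sqrt{A + \frac{A + A}{73 + 0}} = \sqrt{A + \frac{2 A}{73}} = \sqrt{\frac{75 A}{73}} = \frac{5 \sqrt{219} \sqrt{A}}{73}$)
$Z = \frac{1}{4720} \approx 0.00021186$
$\left(H{\left(\left(-6\right) 0,-48 \right)} + Z\right) + I{\left(-146 \right)} = \left(\left(-114 - \left(-6\right) 0\right) + \frac{1}{4720}\right) + \frac{5 \sqrt{219} \sqrt{-146}}{73} = \left(\left(-114 - 0\right) + \frac{1}{4720}\right) + \frac{5 \sqrt{219} i \sqrt{146}}{73} = \left(\left(-114 + 0\right) + \frac{1}{4720}\right) + 5 i \sqrt{6} = \left(-114 + \frac{1}{4720}\right) + 5 i \sqrt{6} = - \frac{538079}{4720} + 5 i \sqrt{6}$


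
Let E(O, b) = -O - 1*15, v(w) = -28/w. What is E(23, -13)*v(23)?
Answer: 1064/23 ≈ 46.261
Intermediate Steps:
E(O, b) = -15 - O (E(O, b) = -O - 15 = -15 - O)
E(23, -13)*v(23) = (-15 - 1*23)*(-28/23) = (-15 - 23)*(-28*1/23) = -38*(-28/23) = 1064/23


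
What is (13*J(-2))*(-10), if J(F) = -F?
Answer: -260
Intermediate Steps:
(13*J(-2))*(-10) = (13*(-1*(-2)))*(-10) = (13*2)*(-10) = 26*(-10) = -260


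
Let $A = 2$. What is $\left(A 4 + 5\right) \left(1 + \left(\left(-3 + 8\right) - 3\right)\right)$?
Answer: $39$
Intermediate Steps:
$\left(A 4 + 5\right) \left(1 + \left(\left(-3 + 8\right) - 3\right)\right) = \left(2 \cdot 4 + 5\right) \left(1 + \left(\left(-3 + 8\right) - 3\right)\right) = \left(8 + 5\right) \left(1 + \left(5 - 3\right)\right) = 13 \left(1 + 2\right) = 13 \cdot 3 = 39$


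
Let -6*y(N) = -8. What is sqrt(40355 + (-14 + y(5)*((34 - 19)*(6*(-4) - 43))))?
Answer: sqrt(39001) ≈ 197.49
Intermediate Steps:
y(N) = 4/3 (y(N) = -1/6*(-8) = 4/3)
sqrt(40355 + (-14 + y(5)*((34 - 19)*(6*(-4) - 43)))) = sqrt(40355 + (-14 + 4*((34 - 19)*(6*(-4) - 43))/3)) = sqrt(40355 + (-14 + 4*(15*(-24 - 43))/3)) = sqrt(40355 + (-14 + 4*(15*(-67))/3)) = sqrt(40355 + (-14 + (4/3)*(-1005))) = sqrt(40355 + (-14 - 1340)) = sqrt(40355 - 1354) = sqrt(39001)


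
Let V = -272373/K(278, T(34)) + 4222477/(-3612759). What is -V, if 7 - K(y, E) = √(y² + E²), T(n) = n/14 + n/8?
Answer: -5144462726506523/218886984599631 - 190661100*√97001/60587209 ≈ -1003.6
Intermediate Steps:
T(n) = 11*n/56 (T(n) = n*(1/14) + n*(⅛) = n/14 + n/8 = 11*n/56)
K(y, E) = 7 - √(E² + y²) (K(y, E) = 7 - √(y² + E²) = 7 - √(E² + y²))
V = -4222477/3612759 - 272373/(7 - 25*√97001/28) (V = -272373/(7 - √(((11/56)*34)² + 278²)) + 4222477/(-3612759) = -272373/(7 - √((187/28)² + 77284)) + 4222477*(-1/3612759) = -272373/(7 - √(34969/784 + 77284)) - 4222477/3612759 = -272373/(7 - √(60625625/784)) - 4222477/3612759 = -272373/(7 - 25*√97001/28) - 4222477/3612759 = -4222477/3612759 - 272373/(7 - 25*√97001/28) ≈ 1003.6)
-V = -(5144462726506523/218886984599631 + 190661100*√97001/60587209) = -5144462726506523/218886984599631 - 190661100*√97001/60587209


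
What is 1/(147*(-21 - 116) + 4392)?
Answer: -1/15747 ≈ -6.3504e-5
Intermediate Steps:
1/(147*(-21 - 116) + 4392) = 1/(147*(-137) + 4392) = 1/(-20139 + 4392) = 1/(-15747) = -1/15747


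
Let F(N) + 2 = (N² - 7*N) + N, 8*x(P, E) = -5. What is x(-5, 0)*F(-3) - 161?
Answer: -1413/8 ≈ -176.63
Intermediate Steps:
x(P, E) = -5/8 (x(P, E) = (⅛)*(-5) = -5/8)
F(N) = -2 + N² - 6*N (F(N) = -2 + ((N² - 7*N) + N) = -2 + (N² - 6*N) = -2 + N² - 6*N)
x(-5, 0)*F(-3) - 161 = -5*(-2 + (-3)² - 6*(-3))/8 - 161 = -5*(-2 + 9 + 18)/8 - 161 = -5/8*25 - 161 = -125/8 - 161 = -1413/8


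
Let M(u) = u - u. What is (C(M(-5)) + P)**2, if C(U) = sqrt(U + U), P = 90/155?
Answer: 324/961 ≈ 0.33715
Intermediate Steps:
M(u) = 0
P = 18/31 (P = 90*(1/155) = 18/31 ≈ 0.58065)
C(U) = sqrt(2)*sqrt(U) (C(U) = sqrt(2*U) = sqrt(2)*sqrt(U))
(C(M(-5)) + P)**2 = (sqrt(2)*sqrt(0) + 18/31)**2 = (sqrt(2)*0 + 18/31)**2 = (0 + 18/31)**2 = (18/31)**2 = 324/961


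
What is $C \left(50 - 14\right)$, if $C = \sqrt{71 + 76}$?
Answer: $252 \sqrt{3} \approx 436.48$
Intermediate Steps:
$C = 7 \sqrt{3}$ ($C = \sqrt{147} = 7 \sqrt{3} \approx 12.124$)
$C \left(50 - 14\right) = 7 \sqrt{3} \left(50 - 14\right) = 7 \sqrt{3} \cdot 36 = 252 \sqrt{3}$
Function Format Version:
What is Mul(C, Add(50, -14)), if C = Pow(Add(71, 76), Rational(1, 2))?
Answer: Mul(252, Pow(3, Rational(1, 2))) ≈ 436.48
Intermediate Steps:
C = Mul(7, Pow(3, Rational(1, 2))) (C = Pow(147, Rational(1, 2)) = Mul(7, Pow(3, Rational(1, 2))) ≈ 12.124)
Mul(C, Add(50, -14)) = Mul(Mul(7, Pow(3, Rational(1, 2))), Add(50, -14)) = Mul(Mul(7, Pow(3, Rational(1, 2))), 36) = Mul(252, Pow(3, Rational(1, 2)))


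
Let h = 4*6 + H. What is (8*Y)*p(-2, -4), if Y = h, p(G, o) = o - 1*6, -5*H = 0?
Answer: -1920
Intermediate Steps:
H = 0 (H = -⅕*0 = 0)
h = 24 (h = 4*6 + 0 = 24 + 0 = 24)
p(G, o) = -6 + o (p(G, o) = o - 6 = -6 + o)
Y = 24
(8*Y)*p(-2, -4) = (8*24)*(-6 - 4) = 192*(-10) = -1920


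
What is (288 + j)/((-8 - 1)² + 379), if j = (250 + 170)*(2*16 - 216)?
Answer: -19248/115 ≈ -167.37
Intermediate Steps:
j = -77280 (j = 420*(32 - 216) = 420*(-184) = -77280)
(288 + j)/((-8 - 1)² + 379) = (288 - 77280)/((-8 - 1)² + 379) = -76992/((-9)² + 379) = -76992/(81 + 379) = -76992/460 = -76992*1/460 = -19248/115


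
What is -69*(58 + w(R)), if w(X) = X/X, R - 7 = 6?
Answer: -4071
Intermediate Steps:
R = 13 (R = 7 + 6 = 13)
w(X) = 1
-69*(58 + w(R)) = -69*(58 + 1) = -69*59 = -4071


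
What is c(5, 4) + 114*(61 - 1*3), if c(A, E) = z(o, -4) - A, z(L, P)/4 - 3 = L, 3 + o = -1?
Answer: 6603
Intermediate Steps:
o = -4 (o = -3 - 1 = -4)
z(L, P) = 12 + 4*L
c(A, E) = -4 - A (c(A, E) = (12 + 4*(-4)) - A = (12 - 16) - A = -4 - A)
c(5, 4) + 114*(61 - 1*3) = (-4 - 1*5) + 114*(61 - 1*3) = (-4 - 5) + 114*(61 - 3) = -9 + 114*58 = -9 + 6612 = 6603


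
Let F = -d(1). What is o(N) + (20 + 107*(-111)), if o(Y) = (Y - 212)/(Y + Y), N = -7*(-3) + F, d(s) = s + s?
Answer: -450759/38 ≈ -11862.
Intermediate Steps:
d(s) = 2*s
F = -2 ≈ -2.0000
N = 19 (N = -7*(-3) - 2 = 21 - 2 = 19)
o(Y) = (-212 + Y)/(2*Y) (o(Y) = (-212 + Y)/((2*Y)) = (-212 + Y)*(1/(2*Y)) = (-212 + Y)/(2*Y))
o(N) + (20 + 107*(-111)) = (½)*(-212 + 19)/19 + (20 + 107*(-111)) = (½)*(1/19)*(-193) + (20 - 11877) = -193/38 - 11857 = -450759/38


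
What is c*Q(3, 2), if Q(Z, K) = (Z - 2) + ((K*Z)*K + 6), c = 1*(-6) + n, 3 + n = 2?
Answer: -133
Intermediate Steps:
n = -1 (n = -3 + 2 = -1)
c = -7 (c = 1*(-6) - 1 = -6 - 1 = -7)
Q(Z, K) = 4 + Z + Z*K² (Q(Z, K) = (-2 + Z) + (Z*K² + 6) = (-2 + Z) + (6 + Z*K²) = 4 + Z + Z*K²)
c*Q(3, 2) = -7*(4 + 3 + 3*2²) = -7*(4 + 3 + 3*4) = -7*(4 + 3 + 12) = -7*19 = -133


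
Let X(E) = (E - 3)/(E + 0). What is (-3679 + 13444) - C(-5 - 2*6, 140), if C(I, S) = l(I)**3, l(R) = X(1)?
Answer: 9773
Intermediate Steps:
X(E) = (-3 + E)/E
l(R) = -2 (l(R) = (-3 + 1)/1 = 1*(-2) = -2)
C(I, S) = -8 (C(I, S) = (-2)**3 = -8)
(-3679 + 13444) - C(-5 - 2*6, 140) = (-3679 + 13444) - 1*(-8) = 9765 + 8 = 9773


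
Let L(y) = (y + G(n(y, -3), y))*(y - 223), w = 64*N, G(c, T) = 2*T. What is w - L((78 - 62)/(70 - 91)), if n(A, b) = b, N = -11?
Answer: -178672/147 ≈ -1215.5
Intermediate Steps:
w = -704 (w = 64*(-11) = -704)
L(y) = 3*y*(-223 + y) (L(y) = (y + 2*y)*(y - 223) = (3*y)*(-223 + y) = 3*y*(-223 + y))
w - L((78 - 62)/(70 - 91)) = -704 - 3*(78 - 62)/(70 - 91)*(-223 + (78 - 62)/(70 - 91)) = -704 - 3*16/(-21)*(-223 + 16/(-21)) = -704 - 3*16*(-1/21)*(-223 + 16*(-1/21)) = -704 - 3*(-16)*(-223 - 16/21)/21 = -704 - 3*(-16)*(-4699)/(21*21) = -704 - 1*75184/147 = -704 - 75184/147 = -178672/147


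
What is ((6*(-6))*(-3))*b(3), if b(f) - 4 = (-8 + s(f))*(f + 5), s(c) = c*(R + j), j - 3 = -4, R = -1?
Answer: -11664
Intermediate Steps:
j = -1 (j = 3 - 4 = -1)
s(c) = -2*c (s(c) = c*(-1 - 1) = c*(-2) = -2*c)
b(f) = 4 + (-8 - 2*f)*(5 + f) (b(f) = 4 + (-8 - 2*f)*(f + 5) = 4 + (-8 - 2*f)*(5 + f))
((6*(-6))*(-3))*b(3) = ((6*(-6))*(-3))*(-36 - 18*3 - 2*3²) = (-36*(-3))*(-36 - 54 - 2*9) = 108*(-36 - 54 - 18) = 108*(-108) = -11664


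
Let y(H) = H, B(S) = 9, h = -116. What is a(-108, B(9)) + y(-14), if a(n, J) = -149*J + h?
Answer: -1471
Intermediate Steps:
a(n, J) = -116 - 149*J (a(n, J) = -149*J - 116 = -116 - 149*J)
a(-108, B(9)) + y(-14) = (-116 - 149*9) - 14 = (-116 - 1341) - 14 = -1457 - 14 = -1471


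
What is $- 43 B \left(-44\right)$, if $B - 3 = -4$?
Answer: $-1892$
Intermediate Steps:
$B = -1$ ($B = 3 - 4 = -1$)
$- 43 B \left(-44\right) = \left(-43\right) \left(-1\right) \left(-44\right) = 43 \left(-44\right) = -1892$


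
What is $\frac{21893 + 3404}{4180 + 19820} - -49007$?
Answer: $\frac{1176193297}{24000} \approx 49008.0$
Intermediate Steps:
$\frac{21893 + 3404}{4180 + 19820} - -49007 = \frac{25297}{24000} + 49007 = \frac{1176193297}{24000}$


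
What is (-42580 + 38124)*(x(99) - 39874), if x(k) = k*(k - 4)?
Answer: 135769864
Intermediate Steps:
x(k) = k*(-4 + k)
(-42580 + 38124)*(x(99) - 39874) = (-42580 + 38124)*(99*(-4 + 99) - 39874) = -4456*(99*95 - 39874) = -4456*(9405 - 39874) = -4456*(-30469) = 135769864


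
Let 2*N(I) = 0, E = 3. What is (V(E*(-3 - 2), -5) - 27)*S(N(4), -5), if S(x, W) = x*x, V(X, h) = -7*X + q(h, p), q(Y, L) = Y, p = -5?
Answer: 0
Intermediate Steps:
N(I) = 0 (N(I) = (½)*0 = 0)
V(X, h) = h - 7*X (V(X, h) = -7*X + h = h - 7*X)
S(x, W) = x²
(V(E*(-3 - 2), -5) - 27)*S(N(4), -5) = ((-5 - 21*(-3 - 2)) - 27)*0² = ((-5 - 21*(-5)) - 27)*0 = ((-5 - 7*(-15)) - 27)*0 = ((-5 + 105) - 27)*0 = (100 - 27)*0 = 73*0 = 0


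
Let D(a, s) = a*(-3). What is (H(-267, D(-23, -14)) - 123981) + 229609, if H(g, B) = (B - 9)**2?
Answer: 109228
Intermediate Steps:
D(a, s) = -3*a
H(g, B) = (-9 + B)**2
(H(-267, D(-23, -14)) - 123981) + 229609 = ((-9 - 3*(-23))**2 - 123981) + 229609 = ((-9 + 69)**2 - 123981) + 229609 = (60**2 - 123981) + 229609 = (3600 - 123981) + 229609 = -120381 + 229609 = 109228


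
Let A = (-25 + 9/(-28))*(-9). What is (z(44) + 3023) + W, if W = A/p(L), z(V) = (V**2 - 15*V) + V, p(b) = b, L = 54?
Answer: 730333/168 ≈ 4347.2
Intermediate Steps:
z(V) = V**2 - 14*V
A = 6381/28 (A = (-25 + 9*(-1/28))*(-9) = (-25 - 9/28)*(-9) = -709/28*(-9) = 6381/28 ≈ 227.89)
W = 709/168 (W = (6381/28)/54 = (6381/28)*(1/54) = 709/168 ≈ 4.2202)
(z(44) + 3023) + W = (44*(-14 + 44) + 3023) + 709/168 = (44*30 + 3023) + 709/168 = (1320 + 3023) + 709/168 = 4343 + 709/168 = 730333/168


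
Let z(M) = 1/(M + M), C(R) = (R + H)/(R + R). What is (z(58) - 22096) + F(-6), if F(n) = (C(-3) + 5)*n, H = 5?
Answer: -2566383/116 ≈ -22124.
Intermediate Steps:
C(R) = (5 + R)/(2*R) (C(R) = (R + 5)/(R + R) = (5 + R)/((2*R)) = (5 + R)*(1/(2*R)) = (5 + R)/(2*R))
z(M) = 1/(2*M)
F(n) = 14*n/3 (F(n) = ((½)*(5 - 3)/(-3) + 5)*n = ((½)*(-⅓)*2 + 5)*n = (-⅓ + 5)*n = 14*n/3)
(z(58) - 22096) + F(-6) = ((½)/58 - 22096) + (14/3)*(-6) = ((½)*(1/58) - 22096) - 28 = (1/116 - 22096) - 28 = -2563135/116 - 28 = -2566383/116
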